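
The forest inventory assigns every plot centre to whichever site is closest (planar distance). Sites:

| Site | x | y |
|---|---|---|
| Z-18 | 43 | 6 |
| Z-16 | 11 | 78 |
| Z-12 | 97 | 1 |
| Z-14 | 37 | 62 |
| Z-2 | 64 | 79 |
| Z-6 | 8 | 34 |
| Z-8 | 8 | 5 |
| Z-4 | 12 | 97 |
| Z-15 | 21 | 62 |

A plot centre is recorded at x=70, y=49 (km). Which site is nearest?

Z-2

Squared distances to each site:
Z-18: 2578.000; Z-16: 4322.000; Z-12: 3033.000; Z-14: 1258.000; Z-2: 936.000; Z-6: 4069.000; Z-8: 5780.000; Z-4: 5668.000; Z-15: 2570.000.
Minimum at Z-2.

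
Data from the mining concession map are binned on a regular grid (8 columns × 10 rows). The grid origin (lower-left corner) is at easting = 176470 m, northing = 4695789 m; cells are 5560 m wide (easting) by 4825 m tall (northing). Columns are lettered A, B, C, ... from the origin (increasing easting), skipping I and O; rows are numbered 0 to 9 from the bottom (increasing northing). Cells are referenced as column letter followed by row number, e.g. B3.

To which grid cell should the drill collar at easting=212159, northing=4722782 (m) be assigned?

G5

Column index: ⌊(212159 − 176470) / 5560⌋ = ⌊6.419⌋ = 6 → column G
Row offset from origin: ⌊(4722782 − 4695789) / 4825⌋ = ⌊5.594⌋ = 5 → row 5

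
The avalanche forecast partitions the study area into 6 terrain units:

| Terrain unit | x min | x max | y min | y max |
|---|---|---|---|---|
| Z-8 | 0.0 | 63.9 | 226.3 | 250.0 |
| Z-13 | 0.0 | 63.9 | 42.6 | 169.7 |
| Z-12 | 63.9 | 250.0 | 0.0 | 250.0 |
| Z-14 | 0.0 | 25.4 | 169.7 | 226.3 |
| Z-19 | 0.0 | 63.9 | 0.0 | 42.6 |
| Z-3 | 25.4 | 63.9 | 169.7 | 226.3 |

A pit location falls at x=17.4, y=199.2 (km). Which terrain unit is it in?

The point has x = 17.4 and y = 199.2.
Only Z-14 satisfies 0.0 ≤ x ≤ 25.4 and 169.7 ≤ y ≤ 226.3.

Z-14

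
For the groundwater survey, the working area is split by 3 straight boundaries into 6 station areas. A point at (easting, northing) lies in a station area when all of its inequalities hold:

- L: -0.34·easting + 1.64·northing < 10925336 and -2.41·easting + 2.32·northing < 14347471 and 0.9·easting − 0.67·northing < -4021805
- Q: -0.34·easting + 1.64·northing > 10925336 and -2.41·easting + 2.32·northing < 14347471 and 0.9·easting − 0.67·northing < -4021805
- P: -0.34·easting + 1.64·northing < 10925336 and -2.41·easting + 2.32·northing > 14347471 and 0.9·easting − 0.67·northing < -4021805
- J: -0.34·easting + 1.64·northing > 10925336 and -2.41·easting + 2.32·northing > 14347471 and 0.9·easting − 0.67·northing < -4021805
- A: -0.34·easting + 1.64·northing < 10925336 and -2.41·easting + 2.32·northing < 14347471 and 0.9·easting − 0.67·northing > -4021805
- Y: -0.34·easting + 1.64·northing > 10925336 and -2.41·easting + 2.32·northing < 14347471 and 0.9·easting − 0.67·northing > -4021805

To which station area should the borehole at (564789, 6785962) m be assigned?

J

-0.34·564789 + 1.64·6785962 = 10936949.420, which is > 10925336
-2.41·564789 + 2.32·6785962 = 14382290.350, which is > 14347471
0.9·564789 − 0.67·6785962 = -4038284.440, which is < -4021805
This sign pattern matches J.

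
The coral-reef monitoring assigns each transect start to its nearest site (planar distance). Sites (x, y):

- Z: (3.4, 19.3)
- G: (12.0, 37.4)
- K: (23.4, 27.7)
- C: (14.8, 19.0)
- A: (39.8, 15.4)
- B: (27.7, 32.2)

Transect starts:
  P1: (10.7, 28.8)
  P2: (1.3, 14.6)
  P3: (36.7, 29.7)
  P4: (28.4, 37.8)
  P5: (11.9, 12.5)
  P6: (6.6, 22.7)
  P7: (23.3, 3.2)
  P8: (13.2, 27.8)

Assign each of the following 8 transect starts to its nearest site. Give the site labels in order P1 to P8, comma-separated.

G, Z, B, B, C, Z, C, C

P1 → G (d²=75.65)
P2 → Z (d²=26.50)
P3 → B (d²=87.25)
P4 → B (d²=31.85)
P5 → C (d²=50.66)
P6 → Z (d²=21.80)
P7 → C (d²=321.89)
P8 → C (d²=80.00)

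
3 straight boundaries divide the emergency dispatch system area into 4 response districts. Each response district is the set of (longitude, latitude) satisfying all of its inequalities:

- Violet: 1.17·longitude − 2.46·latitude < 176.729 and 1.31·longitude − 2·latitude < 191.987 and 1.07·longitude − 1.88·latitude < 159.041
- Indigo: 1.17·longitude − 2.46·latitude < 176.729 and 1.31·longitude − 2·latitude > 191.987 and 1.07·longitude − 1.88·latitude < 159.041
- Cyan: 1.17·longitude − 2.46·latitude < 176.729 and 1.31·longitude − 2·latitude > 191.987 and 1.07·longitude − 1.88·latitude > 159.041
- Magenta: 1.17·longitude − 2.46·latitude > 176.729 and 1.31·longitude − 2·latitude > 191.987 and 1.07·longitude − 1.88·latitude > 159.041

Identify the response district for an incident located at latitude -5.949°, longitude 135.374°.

1.17·135.374 − 2.46·-5.949 = 173.022, which is < 176.729
1.31·135.374 − 2·-5.949 = 189.238, which is < 191.987
1.07·135.374 − 1.88·-5.949 = 156.034, which is < 159.041
This sign pattern matches Violet.

Violet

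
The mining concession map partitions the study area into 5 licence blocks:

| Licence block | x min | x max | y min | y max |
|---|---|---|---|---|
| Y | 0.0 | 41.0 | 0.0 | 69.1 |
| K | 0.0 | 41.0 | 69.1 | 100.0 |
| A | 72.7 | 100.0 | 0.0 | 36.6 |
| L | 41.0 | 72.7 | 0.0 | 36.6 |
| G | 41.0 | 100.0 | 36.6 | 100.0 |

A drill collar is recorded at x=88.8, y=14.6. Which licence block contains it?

The point has x = 88.8 and y = 14.6.
Only A satisfies 72.7 ≤ x ≤ 100.0 and 0.0 ≤ y ≤ 36.6.

A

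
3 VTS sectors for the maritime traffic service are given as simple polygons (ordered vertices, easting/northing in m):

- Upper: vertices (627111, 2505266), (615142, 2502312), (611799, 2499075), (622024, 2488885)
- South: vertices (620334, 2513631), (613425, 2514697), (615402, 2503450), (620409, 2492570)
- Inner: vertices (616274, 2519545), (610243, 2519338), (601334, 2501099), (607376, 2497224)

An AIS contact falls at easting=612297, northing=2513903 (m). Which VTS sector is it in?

Inner

Cast a ray rightward from (612297, 2513903). For each polygon, the edges (by vertex number in listed order) whose endpoints lie on opposite sides of northing = 2513903, where each meets that height, and whether that is right or left of the point:
Upper: no edge straddles that height → 0 crossings.
South: 1–2 at easting≈618571.1 (right), 2–3 at easting≈613564.6 (right) → 2 crossings.
Inner: 2–3 at easting≈607588.2 (left), 4–1 at easting≈614024.9 (right) → 1 crossing.
Only Inner has an odd count, so the point is inside Inner.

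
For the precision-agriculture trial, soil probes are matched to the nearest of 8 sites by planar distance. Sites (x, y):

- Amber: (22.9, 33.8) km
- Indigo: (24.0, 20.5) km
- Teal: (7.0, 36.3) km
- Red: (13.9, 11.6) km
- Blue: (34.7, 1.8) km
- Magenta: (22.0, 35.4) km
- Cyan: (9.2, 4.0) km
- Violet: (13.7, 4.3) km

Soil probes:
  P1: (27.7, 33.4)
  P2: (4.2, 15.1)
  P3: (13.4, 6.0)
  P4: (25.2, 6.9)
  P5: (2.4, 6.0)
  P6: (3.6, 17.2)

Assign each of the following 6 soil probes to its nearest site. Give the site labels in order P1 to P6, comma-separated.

Amber, Red, Violet, Blue, Cyan, Red

P1 → Amber (d²=23.20)
P2 → Red (d²=106.34)
P3 → Violet (d²=2.98)
P4 → Blue (d²=116.26)
P5 → Cyan (d²=50.24)
P6 → Red (d²=137.45)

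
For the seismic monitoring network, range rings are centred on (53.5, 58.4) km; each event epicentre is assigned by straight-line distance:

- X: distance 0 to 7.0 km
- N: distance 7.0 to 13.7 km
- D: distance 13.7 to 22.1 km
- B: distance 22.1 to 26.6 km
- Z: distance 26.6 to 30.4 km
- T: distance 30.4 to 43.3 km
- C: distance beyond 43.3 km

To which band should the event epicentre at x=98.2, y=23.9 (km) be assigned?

Distance = √((98.2−53.5)² + (23.9−58.4)²) = √(1998.090 + 1190.250) = 56.465 km.
43.3 ≤ 56.465 < ∞ → C.

C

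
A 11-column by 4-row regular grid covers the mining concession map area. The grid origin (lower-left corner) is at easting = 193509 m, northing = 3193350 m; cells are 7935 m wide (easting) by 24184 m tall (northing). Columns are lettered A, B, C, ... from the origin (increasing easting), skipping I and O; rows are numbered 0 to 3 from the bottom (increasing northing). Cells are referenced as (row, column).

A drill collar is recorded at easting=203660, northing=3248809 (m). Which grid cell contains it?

(2, B)

Column index: ⌊(203660 − 193509) / 7935⌋ = ⌊1.279⌋ = 1 → column B
Row offset from origin: ⌊(3248809 − 3193350) / 24184⌋ = ⌊2.293⌋ = 2 → row 2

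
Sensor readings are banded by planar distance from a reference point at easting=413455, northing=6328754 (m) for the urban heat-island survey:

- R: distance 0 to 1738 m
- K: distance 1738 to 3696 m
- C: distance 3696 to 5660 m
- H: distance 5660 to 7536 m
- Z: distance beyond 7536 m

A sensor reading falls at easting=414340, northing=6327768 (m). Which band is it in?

Distance = √((414340−413455)² + (6327768−6328754)²) = √(783225.000 + 972196.000) = 1324.923 m.
0 ≤ 1324.923 < 1738 → R.

R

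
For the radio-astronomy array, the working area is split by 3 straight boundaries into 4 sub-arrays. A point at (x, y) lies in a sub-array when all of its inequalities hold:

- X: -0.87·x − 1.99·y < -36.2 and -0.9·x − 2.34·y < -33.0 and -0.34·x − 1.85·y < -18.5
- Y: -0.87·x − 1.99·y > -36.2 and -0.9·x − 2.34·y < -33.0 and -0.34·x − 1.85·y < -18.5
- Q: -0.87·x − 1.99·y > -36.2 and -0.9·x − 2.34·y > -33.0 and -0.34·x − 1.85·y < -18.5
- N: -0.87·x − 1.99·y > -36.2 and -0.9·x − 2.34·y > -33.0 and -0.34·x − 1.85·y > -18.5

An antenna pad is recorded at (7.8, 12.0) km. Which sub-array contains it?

-0.87·7.8 − 1.99·12.0 = -30.666, which is > -36.2
-0.9·7.8 − 2.34·12.0 = -35.100, which is < -33.0
-0.34·7.8 − 1.85·12.0 = -24.852, which is < -18.5
This sign pattern matches Y.

Y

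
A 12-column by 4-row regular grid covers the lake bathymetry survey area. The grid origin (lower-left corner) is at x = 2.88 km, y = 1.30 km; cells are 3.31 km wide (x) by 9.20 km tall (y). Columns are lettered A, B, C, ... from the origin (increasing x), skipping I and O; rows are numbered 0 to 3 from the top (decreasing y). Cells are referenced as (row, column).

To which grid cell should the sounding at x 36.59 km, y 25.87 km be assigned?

Column index: ⌊(36.59 − 2.88) / 3.31⌋ = ⌊10.184⌋ = 10 → column L
Row offset from origin: ⌊(25.87 − 1.30) / 9.20⌋ = ⌊2.671⌋ = 2 → row 1 (counted from top)

(1, L)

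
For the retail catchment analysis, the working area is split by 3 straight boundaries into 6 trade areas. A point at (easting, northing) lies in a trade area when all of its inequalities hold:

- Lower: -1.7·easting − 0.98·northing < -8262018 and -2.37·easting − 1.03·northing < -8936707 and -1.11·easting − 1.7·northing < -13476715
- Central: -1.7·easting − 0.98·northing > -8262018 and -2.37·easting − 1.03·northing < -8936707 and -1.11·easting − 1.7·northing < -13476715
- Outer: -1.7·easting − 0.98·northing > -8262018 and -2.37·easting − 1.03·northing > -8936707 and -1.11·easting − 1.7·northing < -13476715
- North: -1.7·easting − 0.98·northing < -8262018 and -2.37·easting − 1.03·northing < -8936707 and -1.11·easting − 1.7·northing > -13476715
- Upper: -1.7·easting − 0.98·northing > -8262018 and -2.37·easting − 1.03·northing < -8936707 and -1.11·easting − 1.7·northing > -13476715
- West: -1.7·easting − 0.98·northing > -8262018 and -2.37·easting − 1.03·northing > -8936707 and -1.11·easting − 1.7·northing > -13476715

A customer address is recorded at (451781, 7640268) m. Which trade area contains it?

-1.7·451781 − 0.98·7640268 = -8255490.340, which is > -8262018
-2.37·451781 − 1.03·7640268 = -8940197.010, which is < -8936707
-1.11·451781 − 1.7·7640268 = -13489932.510, which is < -13476715
This sign pattern matches Central.

Central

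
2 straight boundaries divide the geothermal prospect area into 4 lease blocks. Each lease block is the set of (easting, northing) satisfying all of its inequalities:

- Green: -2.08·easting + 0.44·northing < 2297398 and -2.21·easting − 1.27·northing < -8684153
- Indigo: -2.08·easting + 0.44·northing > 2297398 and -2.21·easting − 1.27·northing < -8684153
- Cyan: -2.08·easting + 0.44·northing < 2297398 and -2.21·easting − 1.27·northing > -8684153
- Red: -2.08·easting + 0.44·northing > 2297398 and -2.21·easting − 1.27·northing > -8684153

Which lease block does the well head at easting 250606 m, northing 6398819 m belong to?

Cyan

-2.08·250606 + 0.44·6398819 = 2294219.880, which is < 2297398
-2.21·250606 − 1.27·6398819 = -8680339.390, which is > -8684153
This sign pattern matches Cyan.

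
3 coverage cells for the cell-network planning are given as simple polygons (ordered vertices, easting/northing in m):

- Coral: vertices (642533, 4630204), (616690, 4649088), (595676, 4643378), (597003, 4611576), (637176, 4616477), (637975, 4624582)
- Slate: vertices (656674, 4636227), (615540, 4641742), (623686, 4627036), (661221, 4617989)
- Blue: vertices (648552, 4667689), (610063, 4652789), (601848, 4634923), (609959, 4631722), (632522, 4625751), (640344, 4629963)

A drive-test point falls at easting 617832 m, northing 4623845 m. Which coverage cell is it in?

Cast a ray rightward from (617832, 4623845). For each polygon, the edges (by vertex number in listed order) whose endpoints lie on opposite sides of northing = 4623845, where each meets that height, and whether that is right or left of the point:
Coral: 3–4 at easting≈596491.1 (left), 5–6 at easting≈637902.3 (right) → 1 crossing.
Slate: 3–4 at easting≈636925.1 (right), 4–1 at easting≈659761.0 (right) → 2 crossings.
Blue: no edge straddles that height → 0 crossings.
Only Coral has an odd count, so the point is inside Coral.

Coral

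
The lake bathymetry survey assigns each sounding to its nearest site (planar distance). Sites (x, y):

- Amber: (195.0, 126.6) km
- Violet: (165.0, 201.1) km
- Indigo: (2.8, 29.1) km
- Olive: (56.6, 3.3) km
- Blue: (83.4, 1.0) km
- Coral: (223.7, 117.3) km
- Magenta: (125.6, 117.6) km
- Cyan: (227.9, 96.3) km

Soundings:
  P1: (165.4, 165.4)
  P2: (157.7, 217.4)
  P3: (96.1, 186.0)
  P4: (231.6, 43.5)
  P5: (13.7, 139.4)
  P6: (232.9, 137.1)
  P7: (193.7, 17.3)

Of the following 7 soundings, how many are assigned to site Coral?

P1 → Violet
P2 → Violet
P3 → Violet
P4 → Cyan
P5 → Indigo
P6 → Coral
P7 → Cyan
1 of the 7 goes to Coral.

1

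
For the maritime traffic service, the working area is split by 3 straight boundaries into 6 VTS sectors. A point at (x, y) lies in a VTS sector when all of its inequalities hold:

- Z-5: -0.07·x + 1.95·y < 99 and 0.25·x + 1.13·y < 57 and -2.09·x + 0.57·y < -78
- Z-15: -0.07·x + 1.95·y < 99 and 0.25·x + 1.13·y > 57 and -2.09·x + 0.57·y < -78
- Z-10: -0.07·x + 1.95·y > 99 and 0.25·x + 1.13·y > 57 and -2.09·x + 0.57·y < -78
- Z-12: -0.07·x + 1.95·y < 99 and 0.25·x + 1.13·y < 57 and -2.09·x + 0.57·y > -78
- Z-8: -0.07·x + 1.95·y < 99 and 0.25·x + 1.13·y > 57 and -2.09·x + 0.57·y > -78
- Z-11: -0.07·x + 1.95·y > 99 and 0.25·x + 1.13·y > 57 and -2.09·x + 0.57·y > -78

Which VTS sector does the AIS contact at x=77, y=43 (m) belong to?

Z-15

-0.07·77 + 1.95·43 = 78.460, which is < 99
0.25·77 + 1.13·43 = 67.840, which is > 57
-2.09·77 + 0.57·43 = -136.420, which is < -78
This sign pattern matches Z-15.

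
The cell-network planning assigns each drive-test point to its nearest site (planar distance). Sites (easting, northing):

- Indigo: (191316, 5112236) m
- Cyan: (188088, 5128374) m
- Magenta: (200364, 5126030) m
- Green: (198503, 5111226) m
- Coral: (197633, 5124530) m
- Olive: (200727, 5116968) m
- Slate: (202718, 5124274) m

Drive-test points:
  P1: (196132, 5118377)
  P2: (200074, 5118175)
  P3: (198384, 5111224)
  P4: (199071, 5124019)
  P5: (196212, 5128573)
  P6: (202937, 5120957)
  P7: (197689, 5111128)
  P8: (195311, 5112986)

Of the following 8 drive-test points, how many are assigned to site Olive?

P1 → Olive
P2 → Olive
P3 → Green
P4 → Coral
P5 → Coral
P6 → Slate
P7 → Green
P8 → Green
2 of the 8 go to Olive.

2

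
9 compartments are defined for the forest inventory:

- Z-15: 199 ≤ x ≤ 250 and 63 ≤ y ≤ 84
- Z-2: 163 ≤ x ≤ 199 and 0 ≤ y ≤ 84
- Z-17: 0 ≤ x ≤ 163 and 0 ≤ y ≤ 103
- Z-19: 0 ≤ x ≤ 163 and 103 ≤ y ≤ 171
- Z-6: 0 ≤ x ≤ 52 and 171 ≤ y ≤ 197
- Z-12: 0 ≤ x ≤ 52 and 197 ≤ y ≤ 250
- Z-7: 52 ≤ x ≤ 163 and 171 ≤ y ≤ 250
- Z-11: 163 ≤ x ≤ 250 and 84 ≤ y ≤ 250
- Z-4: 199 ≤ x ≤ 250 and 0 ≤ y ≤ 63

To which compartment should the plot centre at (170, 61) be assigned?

Z-2

The point has x = 170 and y = 61.
Only Z-2 satisfies 163 ≤ x ≤ 199 and 0 ≤ y ≤ 84.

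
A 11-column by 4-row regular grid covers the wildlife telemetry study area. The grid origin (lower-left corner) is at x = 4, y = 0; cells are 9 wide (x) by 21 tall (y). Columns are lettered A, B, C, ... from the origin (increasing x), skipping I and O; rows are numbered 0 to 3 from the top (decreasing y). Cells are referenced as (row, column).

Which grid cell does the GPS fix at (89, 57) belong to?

(1, K)

Column index: ⌊(89 − 4) / 9⌋ = ⌊9.444⌋ = 9 → column K
Row offset from origin: ⌊(57 − 0) / 21⌋ = ⌊2.714⌋ = 2 → row 1 (counted from top)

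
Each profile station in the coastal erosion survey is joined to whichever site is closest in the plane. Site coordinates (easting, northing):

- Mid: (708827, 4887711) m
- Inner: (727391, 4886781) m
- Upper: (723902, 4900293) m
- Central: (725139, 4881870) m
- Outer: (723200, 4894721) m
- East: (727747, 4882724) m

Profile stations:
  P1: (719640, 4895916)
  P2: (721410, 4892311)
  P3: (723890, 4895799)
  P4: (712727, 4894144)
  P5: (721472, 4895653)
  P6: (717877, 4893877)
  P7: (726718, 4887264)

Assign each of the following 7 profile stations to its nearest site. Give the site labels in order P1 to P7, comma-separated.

P1 → Outer (d²=14101625.00)
P2 → Outer (d²=9012200.00)
P3 → Outer (d²=1638184.00)
P4 → Mid (d²=56593489.00)
P5 → Outer (d²=3854608.00)
P6 → Outer (d²=29046665.00)
P7 → Inner (d²=686218.00)

Outer, Outer, Outer, Mid, Outer, Outer, Inner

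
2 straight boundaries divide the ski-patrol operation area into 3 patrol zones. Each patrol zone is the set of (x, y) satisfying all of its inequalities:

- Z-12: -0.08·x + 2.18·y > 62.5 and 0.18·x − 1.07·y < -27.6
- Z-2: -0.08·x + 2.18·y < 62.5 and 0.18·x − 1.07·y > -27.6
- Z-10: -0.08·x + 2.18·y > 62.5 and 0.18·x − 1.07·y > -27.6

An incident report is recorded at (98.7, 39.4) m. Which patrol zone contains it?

-0.08·98.7 + 2.18·39.4 = 77.996, which is > 62.5
0.18·98.7 − 1.07·39.4 = -24.392, which is > -27.6
This sign pattern matches Z-10.

Z-10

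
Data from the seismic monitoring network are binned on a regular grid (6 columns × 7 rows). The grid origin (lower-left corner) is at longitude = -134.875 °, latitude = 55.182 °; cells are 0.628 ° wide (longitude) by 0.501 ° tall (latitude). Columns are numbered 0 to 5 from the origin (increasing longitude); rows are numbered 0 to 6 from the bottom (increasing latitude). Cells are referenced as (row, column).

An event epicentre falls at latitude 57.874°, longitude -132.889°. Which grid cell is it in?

(5, 3)

Column index: ⌊(-132.889 − -134.875) / 0.628⌋ = ⌊3.162⌋ = 3
Row offset from origin: ⌊(57.874 − 55.182) / 0.501⌋ = ⌊5.373⌋ = 5 → row 5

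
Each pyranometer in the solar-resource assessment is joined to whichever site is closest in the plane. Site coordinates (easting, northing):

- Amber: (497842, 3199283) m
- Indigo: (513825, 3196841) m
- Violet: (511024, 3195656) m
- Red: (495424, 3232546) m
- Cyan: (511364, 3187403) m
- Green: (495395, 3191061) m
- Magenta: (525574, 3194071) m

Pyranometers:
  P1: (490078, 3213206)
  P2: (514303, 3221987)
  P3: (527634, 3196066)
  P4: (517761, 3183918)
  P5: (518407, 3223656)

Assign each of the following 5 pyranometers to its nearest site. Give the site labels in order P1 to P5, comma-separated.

Amber, Red, Magenta, Cyan, Red

P1 → Amber (d²=254129625.00)
P2 → Red (d²=467909122.00)
P3 → Magenta (d²=8223625.00)
P4 → Cyan (d²=53066834.00)
P5 → Red (d²=607250389.00)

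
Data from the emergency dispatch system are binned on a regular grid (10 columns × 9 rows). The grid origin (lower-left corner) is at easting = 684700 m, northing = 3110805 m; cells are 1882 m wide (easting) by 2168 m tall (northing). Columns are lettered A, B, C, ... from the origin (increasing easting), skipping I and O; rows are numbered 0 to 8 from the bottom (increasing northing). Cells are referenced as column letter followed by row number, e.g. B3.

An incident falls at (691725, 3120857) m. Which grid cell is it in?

Column index: ⌊(691725 − 684700) / 1882⌋ = ⌊3.733⌋ = 3 → column D
Row offset from origin: ⌊(3120857 − 3110805) / 2168⌋ = ⌊4.637⌋ = 4 → row 4

D4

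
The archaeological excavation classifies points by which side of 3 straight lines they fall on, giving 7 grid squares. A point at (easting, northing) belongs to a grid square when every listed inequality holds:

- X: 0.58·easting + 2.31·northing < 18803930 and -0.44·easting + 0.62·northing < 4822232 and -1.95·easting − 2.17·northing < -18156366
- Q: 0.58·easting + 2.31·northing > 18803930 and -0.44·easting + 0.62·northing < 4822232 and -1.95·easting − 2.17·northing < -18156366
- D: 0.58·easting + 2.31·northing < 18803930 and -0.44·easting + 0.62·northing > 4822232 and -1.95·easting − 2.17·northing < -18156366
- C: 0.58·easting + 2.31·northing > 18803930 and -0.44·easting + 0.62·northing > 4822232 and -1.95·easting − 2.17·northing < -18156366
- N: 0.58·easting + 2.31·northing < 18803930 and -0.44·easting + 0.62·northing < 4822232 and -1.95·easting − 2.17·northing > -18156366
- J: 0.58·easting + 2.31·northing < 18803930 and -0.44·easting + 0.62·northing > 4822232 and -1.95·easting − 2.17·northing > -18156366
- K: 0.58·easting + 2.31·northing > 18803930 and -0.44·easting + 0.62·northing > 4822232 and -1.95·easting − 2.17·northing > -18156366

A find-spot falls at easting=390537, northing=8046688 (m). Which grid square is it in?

0.58·390537 + 2.31·8046688 = 18814360.740, which is > 18803930
-0.44·390537 + 0.62·8046688 = 4817110.280, which is < 4822232
-1.95·390537 − 2.17·8046688 = -18222860.110, which is < -18156366
This sign pattern matches Q.

Q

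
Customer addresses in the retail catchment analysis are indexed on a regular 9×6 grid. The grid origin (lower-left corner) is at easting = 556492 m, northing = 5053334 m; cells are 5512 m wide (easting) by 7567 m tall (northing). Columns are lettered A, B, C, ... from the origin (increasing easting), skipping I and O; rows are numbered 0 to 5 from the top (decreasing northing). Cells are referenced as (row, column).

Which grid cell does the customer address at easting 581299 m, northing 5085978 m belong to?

(1, E)

Column index: ⌊(581299 − 556492) / 5512⌋ = ⌊4.501⌋ = 4 → column E
Row offset from origin: ⌊(5085978 − 5053334) / 7567⌋ = ⌊4.314⌋ = 4 → row 1 (counted from top)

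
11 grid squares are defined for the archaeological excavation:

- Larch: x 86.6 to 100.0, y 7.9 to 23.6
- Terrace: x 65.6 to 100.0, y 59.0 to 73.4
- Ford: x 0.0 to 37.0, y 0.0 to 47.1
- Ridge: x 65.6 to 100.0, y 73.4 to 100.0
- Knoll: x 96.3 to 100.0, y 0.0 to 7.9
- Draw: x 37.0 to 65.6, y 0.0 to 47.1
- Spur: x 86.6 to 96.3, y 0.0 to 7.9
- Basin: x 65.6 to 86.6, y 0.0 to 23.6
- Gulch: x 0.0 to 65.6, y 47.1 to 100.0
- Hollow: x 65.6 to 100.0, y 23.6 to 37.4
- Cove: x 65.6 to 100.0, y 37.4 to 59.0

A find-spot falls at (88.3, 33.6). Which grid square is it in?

The point has x = 88.3 and y = 33.6.
Only Hollow satisfies 65.6 ≤ x ≤ 100.0 and 23.6 ≤ y ≤ 37.4.

Hollow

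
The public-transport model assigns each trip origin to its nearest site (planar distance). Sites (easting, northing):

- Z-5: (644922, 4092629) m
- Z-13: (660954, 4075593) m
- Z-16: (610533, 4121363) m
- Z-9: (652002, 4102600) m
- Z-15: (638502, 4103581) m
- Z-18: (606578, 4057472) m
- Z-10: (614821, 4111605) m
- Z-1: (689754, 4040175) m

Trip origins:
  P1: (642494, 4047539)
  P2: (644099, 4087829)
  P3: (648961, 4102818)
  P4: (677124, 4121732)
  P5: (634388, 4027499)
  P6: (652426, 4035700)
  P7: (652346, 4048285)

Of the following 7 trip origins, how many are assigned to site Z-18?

P1 → Z-13
P2 → Z-5
P3 → Z-9
P4 → Z-9
P5 → Z-18
P6 → Z-1
P7 → Z-13
1 of the 7 goes to Z-18.

1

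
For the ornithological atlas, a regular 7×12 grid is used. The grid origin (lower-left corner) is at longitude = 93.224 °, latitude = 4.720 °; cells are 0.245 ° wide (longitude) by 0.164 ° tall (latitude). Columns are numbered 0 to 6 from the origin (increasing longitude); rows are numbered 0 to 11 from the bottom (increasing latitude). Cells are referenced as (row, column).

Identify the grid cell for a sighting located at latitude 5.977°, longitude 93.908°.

(7, 2)

Column index: ⌊(93.908 − 93.224) / 0.245⌋ = ⌊2.792⌋ = 2
Row offset from origin: ⌊(5.977 − 4.720) / 0.164⌋ = ⌊7.665⌋ = 7 → row 7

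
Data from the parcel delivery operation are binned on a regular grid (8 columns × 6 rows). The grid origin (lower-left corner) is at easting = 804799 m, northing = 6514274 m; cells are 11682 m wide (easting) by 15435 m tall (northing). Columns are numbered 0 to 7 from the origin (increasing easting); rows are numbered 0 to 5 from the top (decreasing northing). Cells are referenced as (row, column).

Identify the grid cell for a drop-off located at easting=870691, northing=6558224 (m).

(3, 5)

Column index: ⌊(870691 − 804799) / 11682⌋ = ⌊5.640⌋ = 5
Row offset from origin: ⌊(6558224 − 6514274) / 15435⌋ = ⌊2.847⌋ = 2 → row 3 (counted from top)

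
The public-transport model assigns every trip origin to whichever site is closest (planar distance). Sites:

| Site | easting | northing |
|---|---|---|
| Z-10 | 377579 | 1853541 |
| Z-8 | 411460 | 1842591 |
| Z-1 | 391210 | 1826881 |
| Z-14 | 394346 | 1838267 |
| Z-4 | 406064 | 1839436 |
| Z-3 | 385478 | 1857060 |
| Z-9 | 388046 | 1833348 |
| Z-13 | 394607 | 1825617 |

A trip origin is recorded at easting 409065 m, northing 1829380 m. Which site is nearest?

Z-4

Squared distances to each site:
Z-10: 1575122117.000; Z-8: 180266546.000; Z-1: 325046026.000; Z-14: 295627730.000; Z-4: 110129137.000; Z-3: 1322528969.000; Z-9: 457543385.000; Z-13: 223193933.000.
Minimum at Z-4.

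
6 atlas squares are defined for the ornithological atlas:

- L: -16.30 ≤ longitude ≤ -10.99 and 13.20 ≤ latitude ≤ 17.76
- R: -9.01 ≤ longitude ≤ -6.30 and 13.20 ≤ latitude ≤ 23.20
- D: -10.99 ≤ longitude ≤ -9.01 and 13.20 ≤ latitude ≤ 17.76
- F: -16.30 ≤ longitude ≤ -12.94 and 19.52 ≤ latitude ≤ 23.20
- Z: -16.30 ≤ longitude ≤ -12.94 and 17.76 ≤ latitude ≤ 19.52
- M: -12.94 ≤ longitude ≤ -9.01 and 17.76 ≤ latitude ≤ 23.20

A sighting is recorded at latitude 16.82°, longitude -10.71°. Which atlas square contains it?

D

The point has longitude = -10.71 and latitude = 16.82.
Only D satisfies -10.99 ≤ longitude ≤ -9.01 and 13.20 ≤ latitude ≤ 17.76.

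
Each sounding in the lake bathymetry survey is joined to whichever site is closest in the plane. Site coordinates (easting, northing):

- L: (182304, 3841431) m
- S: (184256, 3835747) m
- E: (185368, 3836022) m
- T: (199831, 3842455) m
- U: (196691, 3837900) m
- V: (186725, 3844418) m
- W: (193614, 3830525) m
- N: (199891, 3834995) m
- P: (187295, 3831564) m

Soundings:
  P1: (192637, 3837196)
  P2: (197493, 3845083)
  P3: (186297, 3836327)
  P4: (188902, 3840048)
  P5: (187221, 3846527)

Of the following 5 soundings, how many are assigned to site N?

P1 → U
P2 → T
P3 → E
P4 → V
P5 → V
0 of the 5 go to N.

0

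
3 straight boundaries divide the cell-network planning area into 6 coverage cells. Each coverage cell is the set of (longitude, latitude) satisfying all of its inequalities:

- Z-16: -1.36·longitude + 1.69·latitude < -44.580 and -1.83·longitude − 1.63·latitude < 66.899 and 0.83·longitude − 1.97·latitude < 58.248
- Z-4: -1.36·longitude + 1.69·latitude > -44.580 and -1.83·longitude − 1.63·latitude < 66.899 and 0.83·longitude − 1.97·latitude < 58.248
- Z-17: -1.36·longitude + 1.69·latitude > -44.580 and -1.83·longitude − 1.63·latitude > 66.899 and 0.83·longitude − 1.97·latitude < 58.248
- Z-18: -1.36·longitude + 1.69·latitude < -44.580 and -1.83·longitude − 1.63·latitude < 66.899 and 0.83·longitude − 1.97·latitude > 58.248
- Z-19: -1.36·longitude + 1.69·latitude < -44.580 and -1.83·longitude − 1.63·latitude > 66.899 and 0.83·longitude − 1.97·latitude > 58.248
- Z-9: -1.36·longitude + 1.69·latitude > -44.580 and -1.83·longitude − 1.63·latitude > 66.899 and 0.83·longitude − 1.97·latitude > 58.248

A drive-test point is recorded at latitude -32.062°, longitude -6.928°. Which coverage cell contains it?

-1.36·-6.928 + 1.69·-32.062 = -44.763, which is < -44.580
-1.83·-6.928 − 1.63·-32.062 = 64.939, which is < 66.899
0.83·-6.928 − 1.97·-32.062 = 57.412, which is < 58.248
This sign pattern matches Z-16.

Z-16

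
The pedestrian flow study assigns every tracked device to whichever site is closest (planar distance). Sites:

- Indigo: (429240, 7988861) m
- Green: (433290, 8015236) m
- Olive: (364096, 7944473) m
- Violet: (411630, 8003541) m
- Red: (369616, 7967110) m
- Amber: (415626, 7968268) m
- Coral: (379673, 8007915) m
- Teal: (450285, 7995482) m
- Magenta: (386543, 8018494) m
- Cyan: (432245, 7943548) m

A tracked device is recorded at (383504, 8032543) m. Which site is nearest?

Magenta

Squared distances to each site:
Indigo: 3999898820.000; Green: 2778178045.000; Olive: 8132995364.000; Violet: 1632187880.000; Red: 4474354033.000; Amber: 5163098509.000; Coral: 621214945.000; Teal: 5833219682.000; Magenta: 206609922.000; Cyan: 10295795106.000.
Minimum at Magenta.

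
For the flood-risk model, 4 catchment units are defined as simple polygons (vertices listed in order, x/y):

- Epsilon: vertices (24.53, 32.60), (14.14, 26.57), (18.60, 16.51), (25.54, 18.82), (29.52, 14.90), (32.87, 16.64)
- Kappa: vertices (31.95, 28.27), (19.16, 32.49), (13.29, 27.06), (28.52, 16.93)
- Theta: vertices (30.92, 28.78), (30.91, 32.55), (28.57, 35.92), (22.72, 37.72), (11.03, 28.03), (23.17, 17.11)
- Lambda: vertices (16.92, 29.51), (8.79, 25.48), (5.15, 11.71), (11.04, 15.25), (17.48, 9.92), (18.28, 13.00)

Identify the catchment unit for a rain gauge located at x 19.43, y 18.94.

Epsilon

Cast a ray rightward from (19.43, 18.94). For each polygon, the edges (by vertex number in listed order) whose endpoints lie on opposite sides of y = 18.94, where each meets that height, and whether that is right or left of the point:
Epsilon: 2–3 at x≈17.523 (left), 6–1 at x≈31.668 (right) → 1 crossing.
Kappa: 3–4 at x≈25.498 (right), 4–1 at x≈29.128 (right) → 2 crossings.
Theta: 5–6 at x≈21.136 (right), 6–1 at x≈24.385 (right) → 2 crossings.
Lambda: 2–3 at x≈7.061 (left), 6–1 at x≈17.791 (left) → 0 crossings.
Only Epsilon has an odd count, so the point is inside Epsilon.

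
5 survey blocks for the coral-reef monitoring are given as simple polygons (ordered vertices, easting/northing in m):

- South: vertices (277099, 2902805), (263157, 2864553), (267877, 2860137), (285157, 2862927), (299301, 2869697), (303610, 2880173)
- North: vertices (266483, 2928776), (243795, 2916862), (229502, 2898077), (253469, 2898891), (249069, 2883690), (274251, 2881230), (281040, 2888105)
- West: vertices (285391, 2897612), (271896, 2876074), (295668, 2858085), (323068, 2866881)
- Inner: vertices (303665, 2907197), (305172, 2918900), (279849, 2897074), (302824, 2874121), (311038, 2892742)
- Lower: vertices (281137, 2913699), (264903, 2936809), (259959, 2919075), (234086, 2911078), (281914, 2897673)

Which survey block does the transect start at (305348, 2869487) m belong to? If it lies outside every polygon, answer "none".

Cast a ray rightward from (305348, 2869487). For each polygon, the edges (by vertex number in listed order) whose endpoints lie on opposite sides of northing = 2869487, where each meets that height, and whether that is right or left of the point:
South: 1–2 at easting≈264955.3 (left), 4–5 at easting≈298862.3 (left) → 0 crossings.
North: no edge straddles that height → 0 crossings.
West: 2–3 at easting≈280600.6 (left), 4–1 at easting≈319873.0 (right) → 1 crossing.
Inner: no edge straddles that height → 0 crossings.
Lower: no edge straddles that height → 0 crossings.
Only West has an odd count, so the point is inside West.

West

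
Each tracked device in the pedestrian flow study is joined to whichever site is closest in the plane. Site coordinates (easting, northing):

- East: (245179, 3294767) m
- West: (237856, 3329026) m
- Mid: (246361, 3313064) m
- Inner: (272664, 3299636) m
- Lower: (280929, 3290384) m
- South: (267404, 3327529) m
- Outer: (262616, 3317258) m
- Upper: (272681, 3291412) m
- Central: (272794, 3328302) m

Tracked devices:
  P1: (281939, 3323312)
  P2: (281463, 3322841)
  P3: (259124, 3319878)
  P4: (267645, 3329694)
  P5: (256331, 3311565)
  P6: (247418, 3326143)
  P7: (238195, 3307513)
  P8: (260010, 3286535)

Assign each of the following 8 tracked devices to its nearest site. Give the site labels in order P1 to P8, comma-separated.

Central, Central, Outer, South, Outer, West, Mid, Upper

P1 → Central (d²=108531125.00)
P2 → Central (d²=104974082.00)
P3 → Outer (d²=19058464.00)
P4 → South (d²=4745306.00)
P5 → Outer (d²=71911474.00)
P6 → West (d²=99743533.00)
P7 → Mid (d²=97497157.00)
P8 → Upper (d²=184339370.00)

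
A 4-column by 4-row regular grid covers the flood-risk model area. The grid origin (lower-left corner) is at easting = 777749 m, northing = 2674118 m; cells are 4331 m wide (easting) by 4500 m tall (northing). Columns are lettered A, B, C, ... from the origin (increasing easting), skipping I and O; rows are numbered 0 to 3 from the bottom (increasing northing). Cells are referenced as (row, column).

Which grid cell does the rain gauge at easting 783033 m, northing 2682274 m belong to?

(1, B)

Column index: ⌊(783033 − 777749) / 4331⌋ = ⌊1.220⌋ = 1 → column B
Row offset from origin: ⌊(2682274 − 2674118) / 4500⌋ = ⌊1.812⌋ = 1 → row 1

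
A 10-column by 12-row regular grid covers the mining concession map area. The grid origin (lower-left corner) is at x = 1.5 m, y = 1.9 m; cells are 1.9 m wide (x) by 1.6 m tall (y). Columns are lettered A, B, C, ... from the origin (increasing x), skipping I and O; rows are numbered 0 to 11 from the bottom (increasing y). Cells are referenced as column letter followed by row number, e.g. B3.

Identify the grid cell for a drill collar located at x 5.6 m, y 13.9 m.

C7

Column index: ⌊(5.6 − 1.5) / 1.9⌋ = ⌊2.158⌋ = 2 → column C
Row offset from origin: ⌊(13.9 − 1.9) / 1.6⌋ = ⌊7.500⌋ = 7 → row 7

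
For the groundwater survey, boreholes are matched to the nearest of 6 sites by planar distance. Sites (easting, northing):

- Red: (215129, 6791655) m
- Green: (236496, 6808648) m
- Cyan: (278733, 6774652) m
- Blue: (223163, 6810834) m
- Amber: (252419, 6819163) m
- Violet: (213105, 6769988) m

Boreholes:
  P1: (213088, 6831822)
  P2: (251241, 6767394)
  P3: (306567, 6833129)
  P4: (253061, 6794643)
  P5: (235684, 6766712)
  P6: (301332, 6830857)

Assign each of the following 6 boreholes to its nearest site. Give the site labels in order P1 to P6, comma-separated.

P1 → Blue (d²=542001769.00)
P2 → Cyan (d²=808488628.00)
P3 → Amber (d²=3127055060.00)
P4 → Green (d²=470539250.00)
P5 → Violet (d²=520543417.00)
P6 → Amber (d²=2529231205.00)

Blue, Cyan, Amber, Green, Violet, Amber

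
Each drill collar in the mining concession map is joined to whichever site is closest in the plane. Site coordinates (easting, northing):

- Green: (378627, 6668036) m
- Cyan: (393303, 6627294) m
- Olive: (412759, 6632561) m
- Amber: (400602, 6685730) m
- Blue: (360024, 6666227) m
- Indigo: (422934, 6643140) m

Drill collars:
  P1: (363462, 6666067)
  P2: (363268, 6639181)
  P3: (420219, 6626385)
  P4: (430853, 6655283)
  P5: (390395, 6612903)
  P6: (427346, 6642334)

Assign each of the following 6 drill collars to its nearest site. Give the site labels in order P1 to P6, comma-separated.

P1 → Blue (d²=11845444.00)
P2 → Blue (d²=742009652.00)
P3 → Olive (d²=93794576.00)
P4 → Indigo (d²=210163010.00)
P5 → Cyan (d²=215557345.00)
P6 → Indigo (d²=20115380.00)

Blue, Blue, Olive, Indigo, Cyan, Indigo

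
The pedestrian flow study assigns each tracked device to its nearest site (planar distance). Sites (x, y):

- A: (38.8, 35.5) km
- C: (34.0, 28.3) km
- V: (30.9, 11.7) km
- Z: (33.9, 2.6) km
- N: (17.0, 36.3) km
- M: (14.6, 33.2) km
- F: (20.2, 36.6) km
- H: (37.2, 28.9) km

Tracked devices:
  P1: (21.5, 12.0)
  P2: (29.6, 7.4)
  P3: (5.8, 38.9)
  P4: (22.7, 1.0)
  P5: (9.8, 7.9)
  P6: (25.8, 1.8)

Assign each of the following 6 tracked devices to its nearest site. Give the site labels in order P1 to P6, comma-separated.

P1 → V (d²=88.45)
P2 → V (d²=20.18)
P3 → M (d²=109.93)
P4 → Z (d²=128.00)
P5 → V (d²=459.65)
P6 → Z (d²=66.25)

V, V, M, Z, V, Z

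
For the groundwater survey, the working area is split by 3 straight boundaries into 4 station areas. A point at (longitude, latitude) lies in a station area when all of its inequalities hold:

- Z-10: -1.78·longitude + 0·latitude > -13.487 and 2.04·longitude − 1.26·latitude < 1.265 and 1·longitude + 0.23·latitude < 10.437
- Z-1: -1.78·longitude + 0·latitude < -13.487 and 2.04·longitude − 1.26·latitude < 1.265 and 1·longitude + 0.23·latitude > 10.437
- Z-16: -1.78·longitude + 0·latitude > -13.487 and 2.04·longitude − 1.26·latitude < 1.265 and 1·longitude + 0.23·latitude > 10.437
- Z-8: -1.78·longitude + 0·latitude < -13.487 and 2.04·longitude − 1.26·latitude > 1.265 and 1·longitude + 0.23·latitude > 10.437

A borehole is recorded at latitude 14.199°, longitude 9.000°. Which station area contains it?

Z-1

-1.78·9.000 + 0·14.199 = -16.020, which is < -13.487
2.04·9.000 − 1.26·14.199 = 0.469, which is < 1.265
1·9.000 + 0.23·14.199 = 12.266, which is > 10.437
This sign pattern matches Z-1.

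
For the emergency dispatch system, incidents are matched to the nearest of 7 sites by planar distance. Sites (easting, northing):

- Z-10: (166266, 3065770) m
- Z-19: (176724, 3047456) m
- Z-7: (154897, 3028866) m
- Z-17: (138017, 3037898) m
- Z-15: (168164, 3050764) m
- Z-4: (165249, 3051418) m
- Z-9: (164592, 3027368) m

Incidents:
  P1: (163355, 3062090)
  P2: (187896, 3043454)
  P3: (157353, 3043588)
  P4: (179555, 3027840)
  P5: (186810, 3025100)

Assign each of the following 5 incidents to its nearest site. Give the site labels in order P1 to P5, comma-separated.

Z-10, Z-19, Z-4, Z-9, Z-9

P1 → Z-10 (d²=22016321.00)
P2 → Z-19 (d²=140829588.00)
P3 → Z-4 (d²=123655716.00)
P4 → Z-9 (d²=224114153.00)
P5 → Z-9 (d²=498783348.00)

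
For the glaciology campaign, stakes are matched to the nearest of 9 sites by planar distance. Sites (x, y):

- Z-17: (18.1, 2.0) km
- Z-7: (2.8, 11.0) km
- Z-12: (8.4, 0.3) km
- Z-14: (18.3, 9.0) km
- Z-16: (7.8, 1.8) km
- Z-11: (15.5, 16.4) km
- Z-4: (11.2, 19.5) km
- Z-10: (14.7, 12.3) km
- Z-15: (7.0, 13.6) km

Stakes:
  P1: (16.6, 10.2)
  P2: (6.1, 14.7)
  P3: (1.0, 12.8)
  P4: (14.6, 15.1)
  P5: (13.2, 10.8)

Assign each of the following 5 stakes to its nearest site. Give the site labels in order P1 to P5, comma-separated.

P1 → Z-14 (d²=4.33)
P2 → Z-15 (d²=2.02)
P3 → Z-7 (d²=6.48)
P4 → Z-11 (d²=2.50)
P5 → Z-10 (d²=4.50)

Z-14, Z-15, Z-7, Z-11, Z-10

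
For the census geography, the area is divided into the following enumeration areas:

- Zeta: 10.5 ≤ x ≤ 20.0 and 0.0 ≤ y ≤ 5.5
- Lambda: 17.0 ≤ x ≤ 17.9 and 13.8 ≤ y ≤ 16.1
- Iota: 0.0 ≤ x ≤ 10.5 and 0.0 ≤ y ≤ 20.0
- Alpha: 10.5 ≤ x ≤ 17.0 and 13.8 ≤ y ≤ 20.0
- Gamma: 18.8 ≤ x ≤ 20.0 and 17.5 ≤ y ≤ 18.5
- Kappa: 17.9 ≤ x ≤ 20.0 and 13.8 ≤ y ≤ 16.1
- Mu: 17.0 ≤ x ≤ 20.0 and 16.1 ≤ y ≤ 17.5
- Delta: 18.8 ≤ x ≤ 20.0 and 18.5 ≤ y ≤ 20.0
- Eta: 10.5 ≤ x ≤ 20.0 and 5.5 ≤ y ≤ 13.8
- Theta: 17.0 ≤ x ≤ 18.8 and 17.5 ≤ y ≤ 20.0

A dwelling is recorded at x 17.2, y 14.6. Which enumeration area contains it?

Lambda

The point has x = 17.2 and y = 14.6.
Only Lambda satisfies 17.0 ≤ x ≤ 17.9 and 13.8 ≤ y ≤ 16.1.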